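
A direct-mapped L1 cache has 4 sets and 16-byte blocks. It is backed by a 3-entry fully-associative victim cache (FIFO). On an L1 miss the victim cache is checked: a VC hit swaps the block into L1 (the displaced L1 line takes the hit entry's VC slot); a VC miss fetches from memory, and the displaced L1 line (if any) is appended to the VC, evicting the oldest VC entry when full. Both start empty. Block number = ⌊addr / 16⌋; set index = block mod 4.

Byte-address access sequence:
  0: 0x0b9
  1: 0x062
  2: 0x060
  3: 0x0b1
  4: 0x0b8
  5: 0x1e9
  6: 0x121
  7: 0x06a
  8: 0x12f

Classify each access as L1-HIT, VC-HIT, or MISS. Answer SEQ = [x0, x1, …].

SEQ = [MISS, MISS, L1-HIT, L1-HIT, L1-HIT, MISS, MISS, VC-HIT, VC-HIT]

  [0] addr=0xb9 blk=11 s=3: MISS | VC []
  [1] addr=0x62 blk=6 s=2: MISS | VC []
  [2] addr=0x60 blk=6 s=2: L1-HIT | VC []
  [3] addr=0xb1 blk=11 s=3: L1-HIT | VC []
  [4] addr=0xb8 blk=11 s=3: L1-HIT | VC []
  [5] addr=0x1e9 blk=30 s=2: MISS | VC [6]
  [6] addr=0x121 blk=18 s=2: MISS | VC [6, 30]
  [7] addr=0x6a blk=6 s=2: VC-HIT | VC [18, 30]
  [8] addr=0x12f blk=18 s=2: VC-HIT | VC [6, 30]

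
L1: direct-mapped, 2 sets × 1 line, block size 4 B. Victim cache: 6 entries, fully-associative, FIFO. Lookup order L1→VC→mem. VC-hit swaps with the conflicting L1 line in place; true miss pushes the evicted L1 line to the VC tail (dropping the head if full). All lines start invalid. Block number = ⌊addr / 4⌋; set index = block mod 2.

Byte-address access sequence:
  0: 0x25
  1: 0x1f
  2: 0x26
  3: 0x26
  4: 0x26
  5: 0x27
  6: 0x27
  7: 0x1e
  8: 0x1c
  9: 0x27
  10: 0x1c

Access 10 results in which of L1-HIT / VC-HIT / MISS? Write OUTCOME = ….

#0 0x25→b9/s1 MISS; vc=[]
#1 0x1f→b7/s1 MISS; vc=[9]
#2 0x26→b9/s1 VC-HIT; vc=[7]
#3 0x26→b9/s1 L1-HIT; vc=[7]
#4 0x26→b9/s1 L1-HIT; vc=[7]
#5 0x27→b9/s1 L1-HIT; vc=[7]
#6 0x27→b9/s1 L1-HIT; vc=[7]
#7 0x1e→b7/s1 VC-HIT; vc=[9]
#8 0x1c→b7/s1 L1-HIT; vc=[9]
#9 0x27→b9/s1 VC-HIT; vc=[7]
#10 0x1c→b7/s1 VC-HIT; vc=[9]

OUTCOME = VC-HIT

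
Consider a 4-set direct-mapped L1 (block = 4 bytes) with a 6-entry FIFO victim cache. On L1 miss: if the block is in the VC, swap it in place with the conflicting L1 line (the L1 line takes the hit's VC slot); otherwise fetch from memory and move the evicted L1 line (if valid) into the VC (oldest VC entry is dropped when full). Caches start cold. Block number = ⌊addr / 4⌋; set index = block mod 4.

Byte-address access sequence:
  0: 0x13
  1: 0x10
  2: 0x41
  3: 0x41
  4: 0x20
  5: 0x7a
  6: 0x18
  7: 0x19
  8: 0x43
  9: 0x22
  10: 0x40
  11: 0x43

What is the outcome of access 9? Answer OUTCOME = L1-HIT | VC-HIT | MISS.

OUTCOME = VC-HIT

0: 0x13 (blk 4, set 0) → MISS  vc=[]
1: 0x10 (blk 4, set 0) → L1-HIT  vc=[]
2: 0x41 (blk 16, set 0) → MISS  vc=[4]
3: 0x41 (blk 16, set 0) → L1-HIT  vc=[4]
4: 0x20 (blk 8, set 0) → MISS  vc=[4, 16]
5: 0x7a (blk 30, set 2) → MISS  vc=[4, 16]
6: 0x18 (blk 6, set 2) → MISS  vc=[4, 16, 30]
7: 0x19 (blk 6, set 2) → L1-HIT  vc=[4, 16, 30]
8: 0x43 (blk 16, set 0) → VC-HIT  vc=[4, 8, 30]
9: 0x22 (blk 8, set 0) → VC-HIT  vc=[4, 16, 30]
10: 0x40 (blk 16, set 0) → VC-HIT  vc=[4, 8, 30]
11: 0x43 (blk 16, set 0) → L1-HIT  vc=[4, 8, 30]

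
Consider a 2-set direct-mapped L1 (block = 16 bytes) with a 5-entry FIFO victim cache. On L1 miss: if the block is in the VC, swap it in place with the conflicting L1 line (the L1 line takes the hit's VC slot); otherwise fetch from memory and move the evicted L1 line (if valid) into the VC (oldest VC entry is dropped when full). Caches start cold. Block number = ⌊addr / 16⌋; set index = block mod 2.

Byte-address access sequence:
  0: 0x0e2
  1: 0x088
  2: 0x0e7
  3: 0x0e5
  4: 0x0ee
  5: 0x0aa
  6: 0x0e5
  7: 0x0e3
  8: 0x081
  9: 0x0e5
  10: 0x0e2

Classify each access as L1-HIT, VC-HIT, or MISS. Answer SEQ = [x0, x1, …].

#0 0xe2→b14/s0 MISS; vc=[]
#1 0x88→b8/s0 MISS; vc=[14]
#2 0xe7→b14/s0 VC-HIT; vc=[8]
#3 0xe5→b14/s0 L1-HIT; vc=[8]
#4 0xee→b14/s0 L1-HIT; vc=[8]
#5 0xaa→b10/s0 MISS; vc=[8,14]
#6 0xe5→b14/s0 VC-HIT; vc=[8,10]
#7 0xe3→b14/s0 L1-HIT; vc=[8,10]
#8 0x81→b8/s0 VC-HIT; vc=[14,10]
#9 0xe5→b14/s0 VC-HIT; vc=[8,10]
#10 0xe2→b14/s0 L1-HIT; vc=[8,10]

SEQ = [MISS, MISS, VC-HIT, L1-HIT, L1-HIT, MISS, VC-HIT, L1-HIT, VC-HIT, VC-HIT, L1-HIT]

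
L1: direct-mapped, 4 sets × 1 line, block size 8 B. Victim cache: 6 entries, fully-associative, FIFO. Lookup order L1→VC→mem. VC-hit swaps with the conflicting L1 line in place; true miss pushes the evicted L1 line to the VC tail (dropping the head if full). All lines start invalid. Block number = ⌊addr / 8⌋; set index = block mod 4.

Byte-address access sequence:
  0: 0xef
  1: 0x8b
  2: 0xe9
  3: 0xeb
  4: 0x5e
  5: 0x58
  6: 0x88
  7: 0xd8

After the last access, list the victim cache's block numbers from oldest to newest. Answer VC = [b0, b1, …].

VC = [29, 11]

0: 0xef (blk 29, set 1) → MISS  vc=[]
1: 0x8b (blk 17, set 1) → MISS  vc=[29]
2: 0xe9 (blk 29, set 1) → VC-HIT  vc=[17]
3: 0xeb (blk 29, set 1) → L1-HIT  vc=[17]
4: 0x5e (blk 11, set 3) → MISS  vc=[17]
5: 0x58 (blk 11, set 3) → L1-HIT  vc=[17]
6: 0x88 (blk 17, set 1) → VC-HIT  vc=[29]
7: 0xd8 (blk 27, set 3) → MISS  vc=[29, 11]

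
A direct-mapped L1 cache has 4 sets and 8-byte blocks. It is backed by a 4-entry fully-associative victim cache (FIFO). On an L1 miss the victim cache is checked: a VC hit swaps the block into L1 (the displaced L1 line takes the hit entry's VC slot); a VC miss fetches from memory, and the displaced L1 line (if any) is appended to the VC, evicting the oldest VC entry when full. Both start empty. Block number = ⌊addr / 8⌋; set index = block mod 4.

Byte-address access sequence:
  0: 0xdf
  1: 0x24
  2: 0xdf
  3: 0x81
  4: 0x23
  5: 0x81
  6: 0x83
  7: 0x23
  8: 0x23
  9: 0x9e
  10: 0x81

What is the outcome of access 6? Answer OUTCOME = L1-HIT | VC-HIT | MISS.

OUTCOME = L1-HIT

  [0] addr=0xdf blk=27 s=3: MISS | VC []
  [1] addr=0x24 blk=4 s=0: MISS | VC []
  [2] addr=0xdf blk=27 s=3: L1-HIT | VC []
  [3] addr=0x81 blk=16 s=0: MISS | VC [4]
  [4] addr=0x23 blk=4 s=0: VC-HIT | VC [16]
  [5] addr=0x81 blk=16 s=0: VC-HIT | VC [4]
  [6] addr=0x83 blk=16 s=0: L1-HIT | VC [4]
  [7] addr=0x23 blk=4 s=0: VC-HIT | VC [16]
  [8] addr=0x23 blk=4 s=0: L1-HIT | VC [16]
  [9] addr=0x9e blk=19 s=3: MISS | VC [16, 27]
  [10] addr=0x81 blk=16 s=0: VC-HIT | VC [4, 27]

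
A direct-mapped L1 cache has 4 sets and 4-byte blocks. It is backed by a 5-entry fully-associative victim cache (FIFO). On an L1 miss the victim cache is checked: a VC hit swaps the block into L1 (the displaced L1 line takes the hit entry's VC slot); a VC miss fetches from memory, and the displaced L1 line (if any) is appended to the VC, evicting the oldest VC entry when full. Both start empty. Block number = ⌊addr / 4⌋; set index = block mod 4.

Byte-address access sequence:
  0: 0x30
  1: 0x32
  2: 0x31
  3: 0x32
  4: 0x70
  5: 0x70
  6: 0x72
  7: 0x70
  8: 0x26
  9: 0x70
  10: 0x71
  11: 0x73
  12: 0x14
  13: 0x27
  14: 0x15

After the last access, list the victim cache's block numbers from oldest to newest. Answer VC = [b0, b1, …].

VC = [12, 9]

  [0] addr=0x30 blk=12 s=0: MISS | VC []
  [1] addr=0x32 blk=12 s=0: L1-HIT | VC []
  [2] addr=0x31 blk=12 s=0: L1-HIT | VC []
  [3] addr=0x32 blk=12 s=0: L1-HIT | VC []
  [4] addr=0x70 blk=28 s=0: MISS | VC [12]
  [5] addr=0x70 blk=28 s=0: L1-HIT | VC [12]
  [6] addr=0x72 blk=28 s=0: L1-HIT | VC [12]
  [7] addr=0x70 blk=28 s=0: L1-HIT | VC [12]
  [8] addr=0x26 blk=9 s=1: MISS | VC [12]
  [9] addr=0x70 blk=28 s=0: L1-HIT | VC [12]
  [10] addr=0x71 blk=28 s=0: L1-HIT | VC [12]
  [11] addr=0x73 blk=28 s=0: L1-HIT | VC [12]
  [12] addr=0x14 blk=5 s=1: MISS | VC [12, 9]
  [13] addr=0x27 blk=9 s=1: VC-HIT | VC [12, 5]
  [14] addr=0x15 blk=5 s=1: VC-HIT | VC [12, 9]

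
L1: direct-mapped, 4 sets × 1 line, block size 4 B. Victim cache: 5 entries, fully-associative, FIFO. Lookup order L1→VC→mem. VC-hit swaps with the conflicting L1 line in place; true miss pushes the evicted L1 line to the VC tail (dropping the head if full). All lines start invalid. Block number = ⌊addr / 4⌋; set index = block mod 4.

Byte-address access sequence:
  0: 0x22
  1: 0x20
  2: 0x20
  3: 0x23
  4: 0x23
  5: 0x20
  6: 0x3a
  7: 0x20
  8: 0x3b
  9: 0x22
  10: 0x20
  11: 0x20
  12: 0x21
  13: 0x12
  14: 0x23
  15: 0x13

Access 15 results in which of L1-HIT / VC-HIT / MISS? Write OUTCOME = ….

OUTCOME = VC-HIT

#0 0x22→b8/s0 MISS; vc=[]
#1 0x20→b8/s0 L1-HIT; vc=[]
#2 0x20→b8/s0 L1-HIT; vc=[]
#3 0x23→b8/s0 L1-HIT; vc=[]
#4 0x23→b8/s0 L1-HIT; vc=[]
#5 0x20→b8/s0 L1-HIT; vc=[]
#6 0x3a→b14/s2 MISS; vc=[]
#7 0x20→b8/s0 L1-HIT; vc=[]
#8 0x3b→b14/s2 L1-HIT; vc=[]
#9 0x22→b8/s0 L1-HIT; vc=[]
#10 0x20→b8/s0 L1-HIT; vc=[]
#11 0x20→b8/s0 L1-HIT; vc=[]
#12 0x21→b8/s0 L1-HIT; vc=[]
#13 0x12→b4/s0 MISS; vc=[8]
#14 0x23→b8/s0 VC-HIT; vc=[4]
#15 0x13→b4/s0 VC-HIT; vc=[8]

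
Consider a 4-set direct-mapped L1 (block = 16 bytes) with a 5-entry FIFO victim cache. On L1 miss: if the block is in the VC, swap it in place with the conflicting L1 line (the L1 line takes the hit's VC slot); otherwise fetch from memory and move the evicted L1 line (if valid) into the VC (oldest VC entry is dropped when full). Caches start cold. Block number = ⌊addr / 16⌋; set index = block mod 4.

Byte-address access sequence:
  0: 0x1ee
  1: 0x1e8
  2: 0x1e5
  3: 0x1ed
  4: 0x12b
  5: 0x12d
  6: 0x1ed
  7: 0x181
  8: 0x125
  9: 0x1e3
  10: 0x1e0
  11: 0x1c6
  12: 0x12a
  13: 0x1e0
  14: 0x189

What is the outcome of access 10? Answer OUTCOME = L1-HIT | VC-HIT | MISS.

OUTCOME = L1-HIT

0: 0x1ee (blk 30, set 2) → MISS  vc=[]
1: 0x1e8 (blk 30, set 2) → L1-HIT  vc=[]
2: 0x1e5 (blk 30, set 2) → L1-HIT  vc=[]
3: 0x1ed (blk 30, set 2) → L1-HIT  vc=[]
4: 0x12b (blk 18, set 2) → MISS  vc=[30]
5: 0x12d (blk 18, set 2) → L1-HIT  vc=[30]
6: 0x1ed (blk 30, set 2) → VC-HIT  vc=[18]
7: 0x181 (blk 24, set 0) → MISS  vc=[18]
8: 0x125 (blk 18, set 2) → VC-HIT  vc=[30]
9: 0x1e3 (blk 30, set 2) → VC-HIT  vc=[18]
10: 0x1e0 (blk 30, set 2) → L1-HIT  vc=[18]
11: 0x1c6 (blk 28, set 0) → MISS  vc=[18, 24]
12: 0x12a (blk 18, set 2) → VC-HIT  vc=[30, 24]
13: 0x1e0 (blk 30, set 2) → VC-HIT  vc=[18, 24]
14: 0x189 (blk 24, set 0) → VC-HIT  vc=[18, 28]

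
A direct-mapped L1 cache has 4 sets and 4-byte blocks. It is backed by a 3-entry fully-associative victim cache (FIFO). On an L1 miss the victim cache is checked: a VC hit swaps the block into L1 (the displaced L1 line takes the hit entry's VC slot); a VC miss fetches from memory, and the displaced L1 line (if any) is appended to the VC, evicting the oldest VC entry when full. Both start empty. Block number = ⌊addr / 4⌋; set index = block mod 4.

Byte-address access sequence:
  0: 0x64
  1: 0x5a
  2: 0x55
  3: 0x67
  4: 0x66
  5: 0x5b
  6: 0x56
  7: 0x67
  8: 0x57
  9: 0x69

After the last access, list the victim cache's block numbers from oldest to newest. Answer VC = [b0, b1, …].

VC = [25, 22]

#0 0x64→b25/s1 MISS; vc=[]
#1 0x5a→b22/s2 MISS; vc=[]
#2 0x55→b21/s1 MISS; vc=[25]
#3 0x67→b25/s1 VC-HIT; vc=[21]
#4 0x66→b25/s1 L1-HIT; vc=[21]
#5 0x5b→b22/s2 L1-HIT; vc=[21]
#6 0x56→b21/s1 VC-HIT; vc=[25]
#7 0x67→b25/s1 VC-HIT; vc=[21]
#8 0x57→b21/s1 VC-HIT; vc=[25]
#9 0x69→b26/s2 MISS; vc=[25,22]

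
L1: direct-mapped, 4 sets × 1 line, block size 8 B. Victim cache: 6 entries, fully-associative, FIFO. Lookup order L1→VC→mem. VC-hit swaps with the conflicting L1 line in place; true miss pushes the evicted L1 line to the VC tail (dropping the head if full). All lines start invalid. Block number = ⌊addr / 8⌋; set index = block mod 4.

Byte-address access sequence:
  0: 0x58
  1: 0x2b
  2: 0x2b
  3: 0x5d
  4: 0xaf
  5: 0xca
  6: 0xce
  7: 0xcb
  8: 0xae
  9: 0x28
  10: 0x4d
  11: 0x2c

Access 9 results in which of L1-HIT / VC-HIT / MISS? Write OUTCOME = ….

0: 0x58 (blk 11, set 3) → MISS  vc=[]
1: 0x2b (blk 5, set 1) → MISS  vc=[]
2: 0x2b (blk 5, set 1) → L1-HIT  vc=[]
3: 0x5d (blk 11, set 3) → L1-HIT  vc=[]
4: 0xaf (blk 21, set 1) → MISS  vc=[5]
5: 0xca (blk 25, set 1) → MISS  vc=[5, 21]
6: 0xce (blk 25, set 1) → L1-HIT  vc=[5, 21]
7: 0xcb (blk 25, set 1) → L1-HIT  vc=[5, 21]
8: 0xae (blk 21, set 1) → VC-HIT  vc=[5, 25]
9: 0x28 (blk 5, set 1) → VC-HIT  vc=[21, 25]
10: 0x4d (blk 9, set 1) → MISS  vc=[21, 25, 5]
11: 0x2c (blk 5, set 1) → VC-HIT  vc=[21, 25, 9]

OUTCOME = VC-HIT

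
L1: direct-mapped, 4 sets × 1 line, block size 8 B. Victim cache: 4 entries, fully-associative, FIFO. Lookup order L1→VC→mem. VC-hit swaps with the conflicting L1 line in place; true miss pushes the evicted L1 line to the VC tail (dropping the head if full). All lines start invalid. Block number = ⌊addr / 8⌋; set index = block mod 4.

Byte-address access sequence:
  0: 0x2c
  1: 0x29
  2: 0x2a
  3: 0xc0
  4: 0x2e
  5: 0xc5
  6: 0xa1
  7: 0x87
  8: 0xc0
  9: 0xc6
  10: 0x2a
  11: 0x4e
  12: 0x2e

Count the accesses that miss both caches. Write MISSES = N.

MISSES = 5

0: 0x2c (blk 5, set 1) → MISS  vc=[]
1: 0x29 (blk 5, set 1) → L1-HIT  vc=[]
2: 0x2a (blk 5, set 1) → L1-HIT  vc=[]
3: 0xc0 (blk 24, set 0) → MISS  vc=[]
4: 0x2e (blk 5, set 1) → L1-HIT  vc=[]
5: 0xc5 (blk 24, set 0) → L1-HIT  vc=[]
6: 0xa1 (blk 20, set 0) → MISS  vc=[24]
7: 0x87 (blk 16, set 0) → MISS  vc=[24, 20]
8: 0xc0 (blk 24, set 0) → VC-HIT  vc=[16, 20]
9: 0xc6 (blk 24, set 0) → L1-HIT  vc=[16, 20]
10: 0x2a (blk 5, set 1) → L1-HIT  vc=[16, 20]
11: 0x4e (blk 9, set 1) → MISS  vc=[16, 20, 5]
12: 0x2e (blk 5, set 1) → VC-HIT  vc=[16, 20, 9]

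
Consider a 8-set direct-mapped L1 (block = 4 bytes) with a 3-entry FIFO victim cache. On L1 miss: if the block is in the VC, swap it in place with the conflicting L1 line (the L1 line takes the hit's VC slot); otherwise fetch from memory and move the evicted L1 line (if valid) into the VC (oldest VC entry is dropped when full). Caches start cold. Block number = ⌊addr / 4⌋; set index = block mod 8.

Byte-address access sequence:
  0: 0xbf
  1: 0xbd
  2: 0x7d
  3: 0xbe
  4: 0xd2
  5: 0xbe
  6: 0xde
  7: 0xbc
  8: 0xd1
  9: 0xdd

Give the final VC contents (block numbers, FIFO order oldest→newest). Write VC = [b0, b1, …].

0: 0xbf (blk 47, set 7) → MISS  vc=[]
1: 0xbd (blk 47, set 7) → L1-HIT  vc=[]
2: 0x7d (blk 31, set 7) → MISS  vc=[47]
3: 0xbe (blk 47, set 7) → VC-HIT  vc=[31]
4: 0xd2 (blk 52, set 4) → MISS  vc=[31]
5: 0xbe (blk 47, set 7) → L1-HIT  vc=[31]
6: 0xde (blk 55, set 7) → MISS  vc=[31, 47]
7: 0xbc (blk 47, set 7) → VC-HIT  vc=[31, 55]
8: 0xd1 (blk 52, set 4) → L1-HIT  vc=[31, 55]
9: 0xdd (blk 55, set 7) → VC-HIT  vc=[31, 47]

VC = [31, 47]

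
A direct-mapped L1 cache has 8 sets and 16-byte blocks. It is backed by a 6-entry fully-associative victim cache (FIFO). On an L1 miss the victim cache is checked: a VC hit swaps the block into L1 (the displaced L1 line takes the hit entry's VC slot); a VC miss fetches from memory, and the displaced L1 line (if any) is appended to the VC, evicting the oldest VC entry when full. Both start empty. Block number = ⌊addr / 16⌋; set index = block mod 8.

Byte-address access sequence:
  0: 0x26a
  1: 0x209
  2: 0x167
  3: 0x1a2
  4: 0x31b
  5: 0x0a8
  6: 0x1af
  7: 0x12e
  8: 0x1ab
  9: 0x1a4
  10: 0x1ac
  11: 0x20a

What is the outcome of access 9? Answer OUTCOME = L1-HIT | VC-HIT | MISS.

0: 0x26a (blk 38, set 6) → MISS  vc=[]
1: 0x209 (blk 32, set 0) → MISS  vc=[]
2: 0x167 (blk 22, set 6) → MISS  vc=[38]
3: 0x1a2 (blk 26, set 2) → MISS  vc=[38]
4: 0x31b (blk 49, set 1) → MISS  vc=[38]
5: 0xa8 (blk 10, set 2) → MISS  vc=[38, 26]
6: 0x1af (blk 26, set 2) → VC-HIT  vc=[38, 10]
7: 0x12e (blk 18, set 2) → MISS  vc=[38, 10, 26]
8: 0x1ab (blk 26, set 2) → VC-HIT  vc=[38, 10, 18]
9: 0x1a4 (blk 26, set 2) → L1-HIT  vc=[38, 10, 18]
10: 0x1ac (blk 26, set 2) → L1-HIT  vc=[38, 10, 18]
11: 0x20a (blk 32, set 0) → L1-HIT  vc=[38, 10, 18]

OUTCOME = L1-HIT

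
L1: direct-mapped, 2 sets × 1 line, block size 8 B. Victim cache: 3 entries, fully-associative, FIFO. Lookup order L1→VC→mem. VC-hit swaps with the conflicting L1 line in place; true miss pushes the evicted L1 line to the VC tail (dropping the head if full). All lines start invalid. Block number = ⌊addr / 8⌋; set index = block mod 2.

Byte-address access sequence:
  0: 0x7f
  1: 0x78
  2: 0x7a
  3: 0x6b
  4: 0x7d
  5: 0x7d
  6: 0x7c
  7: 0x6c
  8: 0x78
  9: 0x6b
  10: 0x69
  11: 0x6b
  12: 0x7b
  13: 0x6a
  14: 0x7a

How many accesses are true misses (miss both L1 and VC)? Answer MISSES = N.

  [0] addr=0x7f blk=15 s=1: MISS | VC []
  [1] addr=0x78 blk=15 s=1: L1-HIT | VC []
  [2] addr=0x7a blk=15 s=1: L1-HIT | VC []
  [3] addr=0x6b blk=13 s=1: MISS | VC [15]
  [4] addr=0x7d blk=15 s=1: VC-HIT | VC [13]
  [5] addr=0x7d blk=15 s=1: L1-HIT | VC [13]
  [6] addr=0x7c blk=15 s=1: L1-HIT | VC [13]
  [7] addr=0x6c blk=13 s=1: VC-HIT | VC [15]
  [8] addr=0x78 blk=15 s=1: VC-HIT | VC [13]
  [9] addr=0x6b blk=13 s=1: VC-HIT | VC [15]
  [10] addr=0x69 blk=13 s=1: L1-HIT | VC [15]
  [11] addr=0x6b blk=13 s=1: L1-HIT | VC [15]
  [12] addr=0x7b blk=15 s=1: VC-HIT | VC [13]
  [13] addr=0x6a blk=13 s=1: VC-HIT | VC [15]
  [14] addr=0x7a blk=15 s=1: VC-HIT | VC [13]

MISSES = 2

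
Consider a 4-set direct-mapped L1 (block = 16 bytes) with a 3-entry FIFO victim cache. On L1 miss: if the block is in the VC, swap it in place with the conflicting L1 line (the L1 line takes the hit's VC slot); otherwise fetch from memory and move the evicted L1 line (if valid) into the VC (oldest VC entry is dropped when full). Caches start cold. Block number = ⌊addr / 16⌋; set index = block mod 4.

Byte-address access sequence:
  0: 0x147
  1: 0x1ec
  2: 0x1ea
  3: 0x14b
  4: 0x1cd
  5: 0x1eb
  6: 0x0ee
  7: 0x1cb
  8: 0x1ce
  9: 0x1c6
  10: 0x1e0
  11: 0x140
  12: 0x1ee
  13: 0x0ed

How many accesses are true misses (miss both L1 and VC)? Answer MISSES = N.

  [0] addr=0x147 blk=20 s=0: MISS | VC []
  [1] addr=0x1ec blk=30 s=2: MISS | VC []
  [2] addr=0x1ea blk=30 s=2: L1-HIT | VC []
  [3] addr=0x14b blk=20 s=0: L1-HIT | VC []
  [4] addr=0x1cd blk=28 s=0: MISS | VC [20]
  [5] addr=0x1eb blk=30 s=2: L1-HIT | VC [20]
  [6] addr=0xee blk=14 s=2: MISS | VC [20, 30]
  [7] addr=0x1cb blk=28 s=0: L1-HIT | VC [20, 30]
  [8] addr=0x1ce blk=28 s=0: L1-HIT | VC [20, 30]
  [9] addr=0x1c6 blk=28 s=0: L1-HIT | VC [20, 30]
  [10] addr=0x1e0 blk=30 s=2: VC-HIT | VC [20, 14]
  [11] addr=0x140 blk=20 s=0: VC-HIT | VC [28, 14]
  [12] addr=0x1ee blk=30 s=2: L1-HIT | VC [28, 14]
  [13] addr=0xed blk=14 s=2: VC-HIT | VC [28, 30]

MISSES = 4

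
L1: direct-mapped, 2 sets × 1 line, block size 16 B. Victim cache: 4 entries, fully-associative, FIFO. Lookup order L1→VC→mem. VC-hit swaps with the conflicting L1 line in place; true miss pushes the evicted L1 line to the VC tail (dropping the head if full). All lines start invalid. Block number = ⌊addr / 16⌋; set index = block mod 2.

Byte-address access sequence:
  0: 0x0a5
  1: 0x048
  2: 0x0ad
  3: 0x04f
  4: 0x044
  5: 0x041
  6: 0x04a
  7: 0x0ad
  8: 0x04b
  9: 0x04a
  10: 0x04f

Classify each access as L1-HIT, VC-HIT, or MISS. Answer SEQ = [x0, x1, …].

SEQ = [MISS, MISS, VC-HIT, VC-HIT, L1-HIT, L1-HIT, L1-HIT, VC-HIT, VC-HIT, L1-HIT, L1-HIT]

0: 0xa5 (blk 10, set 0) → MISS  vc=[]
1: 0x48 (blk 4, set 0) → MISS  vc=[10]
2: 0xad (blk 10, set 0) → VC-HIT  vc=[4]
3: 0x4f (blk 4, set 0) → VC-HIT  vc=[10]
4: 0x44 (blk 4, set 0) → L1-HIT  vc=[10]
5: 0x41 (blk 4, set 0) → L1-HIT  vc=[10]
6: 0x4a (blk 4, set 0) → L1-HIT  vc=[10]
7: 0xad (blk 10, set 0) → VC-HIT  vc=[4]
8: 0x4b (blk 4, set 0) → VC-HIT  vc=[10]
9: 0x4a (blk 4, set 0) → L1-HIT  vc=[10]
10: 0x4f (blk 4, set 0) → L1-HIT  vc=[10]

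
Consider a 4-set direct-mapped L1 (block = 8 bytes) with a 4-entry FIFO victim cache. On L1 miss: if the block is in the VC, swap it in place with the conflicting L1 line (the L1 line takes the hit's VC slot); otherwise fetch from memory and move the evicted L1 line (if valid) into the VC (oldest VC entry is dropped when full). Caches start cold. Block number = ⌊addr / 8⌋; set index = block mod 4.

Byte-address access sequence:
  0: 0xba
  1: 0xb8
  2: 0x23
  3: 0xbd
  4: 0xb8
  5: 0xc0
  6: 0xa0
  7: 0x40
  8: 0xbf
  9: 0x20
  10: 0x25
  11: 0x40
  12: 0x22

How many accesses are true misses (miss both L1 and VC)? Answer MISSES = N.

MISSES = 5

0: 0xba (blk 23, set 3) → MISS  vc=[]
1: 0xb8 (blk 23, set 3) → L1-HIT  vc=[]
2: 0x23 (blk 4, set 0) → MISS  vc=[]
3: 0xbd (blk 23, set 3) → L1-HIT  vc=[]
4: 0xb8 (blk 23, set 3) → L1-HIT  vc=[]
5: 0xc0 (blk 24, set 0) → MISS  vc=[4]
6: 0xa0 (blk 20, set 0) → MISS  vc=[4, 24]
7: 0x40 (blk 8, set 0) → MISS  vc=[4, 24, 20]
8: 0xbf (blk 23, set 3) → L1-HIT  vc=[4, 24, 20]
9: 0x20 (blk 4, set 0) → VC-HIT  vc=[8, 24, 20]
10: 0x25 (blk 4, set 0) → L1-HIT  vc=[8, 24, 20]
11: 0x40 (blk 8, set 0) → VC-HIT  vc=[4, 24, 20]
12: 0x22 (blk 4, set 0) → VC-HIT  vc=[8, 24, 20]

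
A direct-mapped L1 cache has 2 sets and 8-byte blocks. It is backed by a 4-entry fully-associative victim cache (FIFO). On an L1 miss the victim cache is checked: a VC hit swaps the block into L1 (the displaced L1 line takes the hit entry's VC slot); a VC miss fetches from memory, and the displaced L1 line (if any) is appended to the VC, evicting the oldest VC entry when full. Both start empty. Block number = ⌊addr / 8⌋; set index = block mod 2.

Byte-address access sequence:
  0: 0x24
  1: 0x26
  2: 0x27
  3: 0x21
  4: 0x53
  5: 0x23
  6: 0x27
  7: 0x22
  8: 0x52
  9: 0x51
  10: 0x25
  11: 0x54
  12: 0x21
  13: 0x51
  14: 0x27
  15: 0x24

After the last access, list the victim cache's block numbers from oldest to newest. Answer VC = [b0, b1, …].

VC = [10]

  [0] addr=0x24 blk=4 s=0: MISS | VC []
  [1] addr=0x26 blk=4 s=0: L1-HIT | VC []
  [2] addr=0x27 blk=4 s=0: L1-HIT | VC []
  [3] addr=0x21 blk=4 s=0: L1-HIT | VC []
  [4] addr=0x53 blk=10 s=0: MISS | VC [4]
  [5] addr=0x23 blk=4 s=0: VC-HIT | VC [10]
  [6] addr=0x27 blk=4 s=0: L1-HIT | VC [10]
  [7] addr=0x22 blk=4 s=0: L1-HIT | VC [10]
  [8] addr=0x52 blk=10 s=0: VC-HIT | VC [4]
  [9] addr=0x51 blk=10 s=0: L1-HIT | VC [4]
  [10] addr=0x25 blk=4 s=0: VC-HIT | VC [10]
  [11] addr=0x54 blk=10 s=0: VC-HIT | VC [4]
  [12] addr=0x21 blk=4 s=0: VC-HIT | VC [10]
  [13] addr=0x51 blk=10 s=0: VC-HIT | VC [4]
  [14] addr=0x27 blk=4 s=0: VC-HIT | VC [10]
  [15] addr=0x24 blk=4 s=0: L1-HIT | VC [10]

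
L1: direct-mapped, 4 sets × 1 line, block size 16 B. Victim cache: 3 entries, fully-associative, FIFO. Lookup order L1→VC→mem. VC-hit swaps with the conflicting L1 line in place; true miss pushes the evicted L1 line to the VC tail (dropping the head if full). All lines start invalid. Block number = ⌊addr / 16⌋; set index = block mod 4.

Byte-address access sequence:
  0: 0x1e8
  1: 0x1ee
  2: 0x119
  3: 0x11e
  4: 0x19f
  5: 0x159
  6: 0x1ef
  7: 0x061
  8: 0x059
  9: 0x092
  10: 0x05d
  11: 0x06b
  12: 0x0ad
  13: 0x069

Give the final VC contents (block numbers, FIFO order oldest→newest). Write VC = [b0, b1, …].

VC = [21, 9, 10]

  [0] addr=0x1e8 blk=30 s=2: MISS | VC []
  [1] addr=0x1ee blk=30 s=2: L1-HIT | VC []
  [2] addr=0x119 blk=17 s=1: MISS | VC []
  [3] addr=0x11e blk=17 s=1: L1-HIT | VC []
  [4] addr=0x19f blk=25 s=1: MISS | VC [17]
  [5] addr=0x159 blk=21 s=1: MISS | VC [17, 25]
  [6] addr=0x1ef blk=30 s=2: L1-HIT | VC [17, 25]
  [7] addr=0x61 blk=6 s=2: MISS | VC [17, 25, 30]
  [8] addr=0x59 blk=5 s=1: MISS | VC [25, 30, 21]
  [9] addr=0x92 blk=9 s=1: MISS | VC [30, 21, 5]
  [10] addr=0x5d blk=5 s=1: VC-HIT | VC [30, 21, 9]
  [11] addr=0x6b blk=6 s=2: L1-HIT | VC [30, 21, 9]
  [12] addr=0xad blk=10 s=2: MISS | VC [21, 9, 6]
  [13] addr=0x69 blk=6 s=2: VC-HIT | VC [21, 9, 10]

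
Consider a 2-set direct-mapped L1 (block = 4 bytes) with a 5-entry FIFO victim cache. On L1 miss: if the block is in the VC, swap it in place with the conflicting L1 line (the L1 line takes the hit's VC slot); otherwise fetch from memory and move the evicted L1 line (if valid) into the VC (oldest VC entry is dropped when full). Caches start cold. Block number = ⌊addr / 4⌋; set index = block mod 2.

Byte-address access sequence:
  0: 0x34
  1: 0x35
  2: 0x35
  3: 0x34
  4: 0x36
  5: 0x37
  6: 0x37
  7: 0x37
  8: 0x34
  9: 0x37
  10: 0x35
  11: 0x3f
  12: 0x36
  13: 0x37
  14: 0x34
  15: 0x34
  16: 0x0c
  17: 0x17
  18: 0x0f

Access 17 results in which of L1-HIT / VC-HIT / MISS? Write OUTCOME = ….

  [0] addr=0x34 blk=13 s=1: MISS | VC []
  [1] addr=0x35 blk=13 s=1: L1-HIT | VC []
  [2] addr=0x35 blk=13 s=1: L1-HIT | VC []
  [3] addr=0x34 blk=13 s=1: L1-HIT | VC []
  [4] addr=0x36 blk=13 s=1: L1-HIT | VC []
  [5] addr=0x37 blk=13 s=1: L1-HIT | VC []
  [6] addr=0x37 blk=13 s=1: L1-HIT | VC []
  [7] addr=0x37 blk=13 s=1: L1-HIT | VC []
  [8] addr=0x34 blk=13 s=1: L1-HIT | VC []
  [9] addr=0x37 blk=13 s=1: L1-HIT | VC []
  [10] addr=0x35 blk=13 s=1: L1-HIT | VC []
  [11] addr=0x3f blk=15 s=1: MISS | VC [13]
  [12] addr=0x36 blk=13 s=1: VC-HIT | VC [15]
  [13] addr=0x37 blk=13 s=1: L1-HIT | VC [15]
  [14] addr=0x34 blk=13 s=1: L1-HIT | VC [15]
  [15] addr=0x34 blk=13 s=1: L1-HIT | VC [15]
  [16] addr=0xc blk=3 s=1: MISS | VC [15, 13]
  [17] addr=0x17 blk=5 s=1: MISS | VC [15, 13, 3]
  [18] addr=0xf blk=3 s=1: VC-HIT | VC [15, 13, 5]

OUTCOME = MISS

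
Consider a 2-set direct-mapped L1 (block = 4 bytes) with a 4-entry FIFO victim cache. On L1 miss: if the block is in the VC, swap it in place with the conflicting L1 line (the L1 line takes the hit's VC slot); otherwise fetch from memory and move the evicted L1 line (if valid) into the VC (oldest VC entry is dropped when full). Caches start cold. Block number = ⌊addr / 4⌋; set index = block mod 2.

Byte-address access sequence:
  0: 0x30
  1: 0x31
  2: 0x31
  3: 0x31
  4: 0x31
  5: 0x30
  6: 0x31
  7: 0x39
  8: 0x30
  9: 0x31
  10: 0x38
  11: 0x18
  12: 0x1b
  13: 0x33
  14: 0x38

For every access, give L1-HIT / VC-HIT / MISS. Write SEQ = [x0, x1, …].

SEQ = [MISS, L1-HIT, L1-HIT, L1-HIT, L1-HIT, L1-HIT, L1-HIT, MISS, VC-HIT, L1-HIT, VC-HIT, MISS, L1-HIT, VC-HIT, VC-HIT]

0: 0x30 (blk 12, set 0) → MISS  vc=[]
1: 0x31 (blk 12, set 0) → L1-HIT  vc=[]
2: 0x31 (blk 12, set 0) → L1-HIT  vc=[]
3: 0x31 (blk 12, set 0) → L1-HIT  vc=[]
4: 0x31 (blk 12, set 0) → L1-HIT  vc=[]
5: 0x30 (blk 12, set 0) → L1-HIT  vc=[]
6: 0x31 (blk 12, set 0) → L1-HIT  vc=[]
7: 0x39 (blk 14, set 0) → MISS  vc=[12]
8: 0x30 (blk 12, set 0) → VC-HIT  vc=[14]
9: 0x31 (blk 12, set 0) → L1-HIT  vc=[14]
10: 0x38 (blk 14, set 0) → VC-HIT  vc=[12]
11: 0x18 (blk 6, set 0) → MISS  vc=[12, 14]
12: 0x1b (blk 6, set 0) → L1-HIT  vc=[12, 14]
13: 0x33 (blk 12, set 0) → VC-HIT  vc=[6, 14]
14: 0x38 (blk 14, set 0) → VC-HIT  vc=[6, 12]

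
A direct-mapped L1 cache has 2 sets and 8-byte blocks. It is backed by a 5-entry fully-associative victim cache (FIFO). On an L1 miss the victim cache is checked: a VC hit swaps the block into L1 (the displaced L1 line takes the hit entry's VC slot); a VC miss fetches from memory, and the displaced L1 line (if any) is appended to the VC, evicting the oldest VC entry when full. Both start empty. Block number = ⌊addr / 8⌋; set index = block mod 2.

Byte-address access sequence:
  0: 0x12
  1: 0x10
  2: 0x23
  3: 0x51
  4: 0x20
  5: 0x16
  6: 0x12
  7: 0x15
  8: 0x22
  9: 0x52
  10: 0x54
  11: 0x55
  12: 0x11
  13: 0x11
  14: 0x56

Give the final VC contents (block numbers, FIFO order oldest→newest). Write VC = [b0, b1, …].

VC = [2, 4]

#0 0x12→b2/s0 MISS; vc=[]
#1 0x10→b2/s0 L1-HIT; vc=[]
#2 0x23→b4/s0 MISS; vc=[2]
#3 0x51→b10/s0 MISS; vc=[2,4]
#4 0x20→b4/s0 VC-HIT; vc=[2,10]
#5 0x16→b2/s0 VC-HIT; vc=[4,10]
#6 0x12→b2/s0 L1-HIT; vc=[4,10]
#7 0x15→b2/s0 L1-HIT; vc=[4,10]
#8 0x22→b4/s0 VC-HIT; vc=[2,10]
#9 0x52→b10/s0 VC-HIT; vc=[2,4]
#10 0x54→b10/s0 L1-HIT; vc=[2,4]
#11 0x55→b10/s0 L1-HIT; vc=[2,4]
#12 0x11→b2/s0 VC-HIT; vc=[10,4]
#13 0x11→b2/s0 L1-HIT; vc=[10,4]
#14 0x56→b10/s0 VC-HIT; vc=[2,4]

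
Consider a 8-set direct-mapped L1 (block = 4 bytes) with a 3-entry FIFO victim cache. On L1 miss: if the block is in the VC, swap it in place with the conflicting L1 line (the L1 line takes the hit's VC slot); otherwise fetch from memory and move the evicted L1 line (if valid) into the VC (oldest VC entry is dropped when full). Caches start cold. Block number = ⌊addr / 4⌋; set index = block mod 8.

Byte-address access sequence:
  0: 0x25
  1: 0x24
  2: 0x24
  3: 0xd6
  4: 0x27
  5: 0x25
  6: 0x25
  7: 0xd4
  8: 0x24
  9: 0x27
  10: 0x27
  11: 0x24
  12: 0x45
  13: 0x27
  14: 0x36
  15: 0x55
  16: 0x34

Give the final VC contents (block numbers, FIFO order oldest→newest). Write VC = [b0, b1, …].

0: 0x25 (blk 9, set 1) → MISS  vc=[]
1: 0x24 (blk 9, set 1) → L1-HIT  vc=[]
2: 0x24 (blk 9, set 1) → L1-HIT  vc=[]
3: 0xd6 (blk 53, set 5) → MISS  vc=[]
4: 0x27 (blk 9, set 1) → L1-HIT  vc=[]
5: 0x25 (blk 9, set 1) → L1-HIT  vc=[]
6: 0x25 (blk 9, set 1) → L1-HIT  vc=[]
7: 0xd4 (blk 53, set 5) → L1-HIT  vc=[]
8: 0x24 (blk 9, set 1) → L1-HIT  vc=[]
9: 0x27 (blk 9, set 1) → L1-HIT  vc=[]
10: 0x27 (blk 9, set 1) → L1-HIT  vc=[]
11: 0x24 (blk 9, set 1) → L1-HIT  vc=[]
12: 0x45 (blk 17, set 1) → MISS  vc=[9]
13: 0x27 (blk 9, set 1) → VC-HIT  vc=[17]
14: 0x36 (blk 13, set 5) → MISS  vc=[17, 53]
15: 0x55 (blk 21, set 5) → MISS  vc=[17, 53, 13]
16: 0x34 (blk 13, set 5) → VC-HIT  vc=[17, 53, 21]

VC = [17, 53, 21]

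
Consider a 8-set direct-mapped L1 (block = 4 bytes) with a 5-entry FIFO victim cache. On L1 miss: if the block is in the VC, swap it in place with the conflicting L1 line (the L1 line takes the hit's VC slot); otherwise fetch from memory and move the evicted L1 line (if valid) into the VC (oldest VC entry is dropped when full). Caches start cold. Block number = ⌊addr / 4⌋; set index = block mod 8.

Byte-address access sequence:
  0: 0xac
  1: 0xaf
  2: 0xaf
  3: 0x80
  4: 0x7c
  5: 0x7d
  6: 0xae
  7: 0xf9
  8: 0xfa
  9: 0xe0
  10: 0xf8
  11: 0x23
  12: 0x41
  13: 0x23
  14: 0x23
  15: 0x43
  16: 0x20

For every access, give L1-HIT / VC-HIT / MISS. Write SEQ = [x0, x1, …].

  [0] addr=0xac blk=43 s=3: MISS | VC []
  [1] addr=0xaf blk=43 s=3: L1-HIT | VC []
  [2] addr=0xaf blk=43 s=3: L1-HIT | VC []
  [3] addr=0x80 blk=32 s=0: MISS | VC []
  [4] addr=0x7c blk=31 s=7: MISS | VC []
  [5] addr=0x7d blk=31 s=7: L1-HIT | VC []
  [6] addr=0xae blk=43 s=3: L1-HIT | VC []
  [7] addr=0xf9 blk=62 s=6: MISS | VC []
  [8] addr=0xfa blk=62 s=6: L1-HIT | VC []
  [9] addr=0xe0 blk=56 s=0: MISS | VC [32]
  [10] addr=0xf8 blk=62 s=6: L1-HIT | VC [32]
  [11] addr=0x23 blk=8 s=0: MISS | VC [32, 56]
  [12] addr=0x41 blk=16 s=0: MISS | VC [32, 56, 8]
  [13] addr=0x23 blk=8 s=0: VC-HIT | VC [32, 56, 16]
  [14] addr=0x23 blk=8 s=0: L1-HIT | VC [32, 56, 16]
  [15] addr=0x43 blk=16 s=0: VC-HIT | VC [32, 56, 8]
  [16] addr=0x20 blk=8 s=0: VC-HIT | VC [32, 56, 16]

SEQ = [MISS, L1-HIT, L1-HIT, MISS, MISS, L1-HIT, L1-HIT, MISS, L1-HIT, MISS, L1-HIT, MISS, MISS, VC-HIT, L1-HIT, VC-HIT, VC-HIT]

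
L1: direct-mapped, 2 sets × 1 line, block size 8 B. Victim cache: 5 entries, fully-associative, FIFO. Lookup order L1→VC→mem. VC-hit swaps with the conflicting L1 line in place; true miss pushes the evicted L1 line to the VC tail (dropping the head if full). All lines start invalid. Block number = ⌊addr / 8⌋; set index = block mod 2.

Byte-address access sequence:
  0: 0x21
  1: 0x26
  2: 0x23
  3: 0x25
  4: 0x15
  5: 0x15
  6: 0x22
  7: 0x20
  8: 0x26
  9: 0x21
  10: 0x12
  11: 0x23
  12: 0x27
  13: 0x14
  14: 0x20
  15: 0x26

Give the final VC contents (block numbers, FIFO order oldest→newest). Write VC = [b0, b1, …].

#0 0x21→b4/s0 MISS; vc=[]
#1 0x26→b4/s0 L1-HIT; vc=[]
#2 0x23→b4/s0 L1-HIT; vc=[]
#3 0x25→b4/s0 L1-HIT; vc=[]
#4 0x15→b2/s0 MISS; vc=[4]
#5 0x15→b2/s0 L1-HIT; vc=[4]
#6 0x22→b4/s0 VC-HIT; vc=[2]
#7 0x20→b4/s0 L1-HIT; vc=[2]
#8 0x26→b4/s0 L1-HIT; vc=[2]
#9 0x21→b4/s0 L1-HIT; vc=[2]
#10 0x12→b2/s0 VC-HIT; vc=[4]
#11 0x23→b4/s0 VC-HIT; vc=[2]
#12 0x27→b4/s0 L1-HIT; vc=[2]
#13 0x14→b2/s0 VC-HIT; vc=[4]
#14 0x20→b4/s0 VC-HIT; vc=[2]
#15 0x26→b4/s0 L1-HIT; vc=[2]

VC = [2]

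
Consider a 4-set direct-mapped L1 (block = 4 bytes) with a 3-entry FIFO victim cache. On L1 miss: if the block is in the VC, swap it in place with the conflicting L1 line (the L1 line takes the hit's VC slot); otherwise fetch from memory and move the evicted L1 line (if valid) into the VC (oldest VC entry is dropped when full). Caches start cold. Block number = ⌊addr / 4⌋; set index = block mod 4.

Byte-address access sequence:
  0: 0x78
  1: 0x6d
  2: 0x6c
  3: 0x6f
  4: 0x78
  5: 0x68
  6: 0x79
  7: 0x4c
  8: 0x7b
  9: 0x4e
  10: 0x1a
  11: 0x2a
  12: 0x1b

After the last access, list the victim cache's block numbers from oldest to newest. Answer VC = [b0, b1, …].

VC = [27, 30, 10]

0: 0x78 (blk 30, set 2) → MISS  vc=[]
1: 0x6d (blk 27, set 3) → MISS  vc=[]
2: 0x6c (blk 27, set 3) → L1-HIT  vc=[]
3: 0x6f (blk 27, set 3) → L1-HIT  vc=[]
4: 0x78 (blk 30, set 2) → L1-HIT  vc=[]
5: 0x68 (blk 26, set 2) → MISS  vc=[30]
6: 0x79 (blk 30, set 2) → VC-HIT  vc=[26]
7: 0x4c (blk 19, set 3) → MISS  vc=[26, 27]
8: 0x7b (blk 30, set 2) → L1-HIT  vc=[26, 27]
9: 0x4e (blk 19, set 3) → L1-HIT  vc=[26, 27]
10: 0x1a (blk 6, set 2) → MISS  vc=[26, 27, 30]
11: 0x2a (blk 10, set 2) → MISS  vc=[27, 30, 6]
12: 0x1b (blk 6, set 2) → VC-HIT  vc=[27, 30, 10]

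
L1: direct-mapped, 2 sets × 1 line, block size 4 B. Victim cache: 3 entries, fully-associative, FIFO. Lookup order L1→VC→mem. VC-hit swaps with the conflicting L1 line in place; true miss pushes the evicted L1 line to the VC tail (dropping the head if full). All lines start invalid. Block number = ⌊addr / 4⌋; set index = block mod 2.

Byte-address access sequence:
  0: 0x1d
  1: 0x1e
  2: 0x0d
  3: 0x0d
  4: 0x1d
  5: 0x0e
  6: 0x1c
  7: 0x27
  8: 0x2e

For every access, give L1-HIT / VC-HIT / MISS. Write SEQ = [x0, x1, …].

SEQ = [MISS, L1-HIT, MISS, L1-HIT, VC-HIT, VC-HIT, VC-HIT, MISS, MISS]

  [0] addr=0x1d blk=7 s=1: MISS | VC []
  [1] addr=0x1e blk=7 s=1: L1-HIT | VC []
  [2] addr=0xd blk=3 s=1: MISS | VC [7]
  [3] addr=0xd blk=3 s=1: L1-HIT | VC [7]
  [4] addr=0x1d blk=7 s=1: VC-HIT | VC [3]
  [5] addr=0xe blk=3 s=1: VC-HIT | VC [7]
  [6] addr=0x1c blk=7 s=1: VC-HIT | VC [3]
  [7] addr=0x27 blk=9 s=1: MISS | VC [3, 7]
  [8] addr=0x2e blk=11 s=1: MISS | VC [3, 7, 9]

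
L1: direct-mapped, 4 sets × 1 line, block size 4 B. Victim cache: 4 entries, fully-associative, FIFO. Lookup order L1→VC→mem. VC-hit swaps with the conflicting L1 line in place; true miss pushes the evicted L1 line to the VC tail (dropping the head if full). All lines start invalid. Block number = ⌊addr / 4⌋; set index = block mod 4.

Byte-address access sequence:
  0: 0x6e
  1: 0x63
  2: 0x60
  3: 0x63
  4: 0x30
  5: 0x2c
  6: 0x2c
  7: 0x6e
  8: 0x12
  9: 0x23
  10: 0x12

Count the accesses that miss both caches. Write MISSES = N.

0: 0x6e (blk 27, set 3) → MISS  vc=[]
1: 0x63 (blk 24, set 0) → MISS  vc=[]
2: 0x60 (blk 24, set 0) → L1-HIT  vc=[]
3: 0x63 (blk 24, set 0) → L1-HIT  vc=[]
4: 0x30 (blk 12, set 0) → MISS  vc=[24]
5: 0x2c (blk 11, set 3) → MISS  vc=[24, 27]
6: 0x2c (blk 11, set 3) → L1-HIT  vc=[24, 27]
7: 0x6e (blk 27, set 3) → VC-HIT  vc=[24, 11]
8: 0x12 (blk 4, set 0) → MISS  vc=[24, 11, 12]
9: 0x23 (blk 8, set 0) → MISS  vc=[24, 11, 12, 4]
10: 0x12 (blk 4, set 0) → VC-HIT  vc=[24, 11, 12, 8]

MISSES = 6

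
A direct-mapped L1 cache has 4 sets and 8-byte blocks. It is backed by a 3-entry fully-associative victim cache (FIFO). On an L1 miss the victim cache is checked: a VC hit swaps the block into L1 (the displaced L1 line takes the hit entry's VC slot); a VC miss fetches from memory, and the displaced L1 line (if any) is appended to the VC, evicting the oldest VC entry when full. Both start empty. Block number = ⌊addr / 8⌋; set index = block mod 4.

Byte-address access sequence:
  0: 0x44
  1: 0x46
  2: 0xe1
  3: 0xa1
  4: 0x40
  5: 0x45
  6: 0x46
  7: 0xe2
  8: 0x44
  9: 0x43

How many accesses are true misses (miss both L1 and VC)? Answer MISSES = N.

MISSES = 3

  [0] addr=0x44 blk=8 s=0: MISS | VC []
  [1] addr=0x46 blk=8 s=0: L1-HIT | VC []
  [2] addr=0xe1 blk=28 s=0: MISS | VC [8]
  [3] addr=0xa1 blk=20 s=0: MISS | VC [8, 28]
  [4] addr=0x40 blk=8 s=0: VC-HIT | VC [20, 28]
  [5] addr=0x45 blk=8 s=0: L1-HIT | VC [20, 28]
  [6] addr=0x46 blk=8 s=0: L1-HIT | VC [20, 28]
  [7] addr=0xe2 blk=28 s=0: VC-HIT | VC [20, 8]
  [8] addr=0x44 blk=8 s=0: VC-HIT | VC [20, 28]
  [9] addr=0x43 blk=8 s=0: L1-HIT | VC [20, 28]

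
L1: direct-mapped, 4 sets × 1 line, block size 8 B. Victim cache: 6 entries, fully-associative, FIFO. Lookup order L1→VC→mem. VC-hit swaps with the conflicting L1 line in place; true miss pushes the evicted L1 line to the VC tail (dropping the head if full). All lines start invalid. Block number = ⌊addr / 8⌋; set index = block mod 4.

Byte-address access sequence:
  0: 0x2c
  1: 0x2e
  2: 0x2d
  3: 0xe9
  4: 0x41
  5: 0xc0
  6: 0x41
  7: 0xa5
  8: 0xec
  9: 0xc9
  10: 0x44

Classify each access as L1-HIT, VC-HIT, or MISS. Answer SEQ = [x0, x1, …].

SEQ = [MISS, L1-HIT, L1-HIT, MISS, MISS, MISS, VC-HIT, MISS, L1-HIT, MISS, VC-HIT]

0: 0x2c (blk 5, set 1) → MISS  vc=[]
1: 0x2e (blk 5, set 1) → L1-HIT  vc=[]
2: 0x2d (blk 5, set 1) → L1-HIT  vc=[]
3: 0xe9 (blk 29, set 1) → MISS  vc=[5]
4: 0x41 (blk 8, set 0) → MISS  vc=[5]
5: 0xc0 (blk 24, set 0) → MISS  vc=[5, 8]
6: 0x41 (blk 8, set 0) → VC-HIT  vc=[5, 24]
7: 0xa5 (blk 20, set 0) → MISS  vc=[5, 24, 8]
8: 0xec (blk 29, set 1) → L1-HIT  vc=[5, 24, 8]
9: 0xc9 (blk 25, set 1) → MISS  vc=[5, 24, 8, 29]
10: 0x44 (blk 8, set 0) → VC-HIT  vc=[5, 24, 20, 29]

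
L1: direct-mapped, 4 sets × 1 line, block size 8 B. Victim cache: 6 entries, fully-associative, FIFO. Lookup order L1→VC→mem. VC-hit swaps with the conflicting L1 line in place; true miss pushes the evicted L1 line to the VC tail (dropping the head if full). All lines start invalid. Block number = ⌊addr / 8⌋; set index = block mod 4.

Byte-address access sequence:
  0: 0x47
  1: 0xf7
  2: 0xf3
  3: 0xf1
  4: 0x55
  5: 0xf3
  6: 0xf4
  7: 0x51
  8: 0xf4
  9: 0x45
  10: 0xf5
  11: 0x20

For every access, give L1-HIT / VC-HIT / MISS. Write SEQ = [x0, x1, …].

#0 0x47→b8/s0 MISS; vc=[]
#1 0xf7→b30/s2 MISS; vc=[]
#2 0xf3→b30/s2 L1-HIT; vc=[]
#3 0xf1→b30/s2 L1-HIT; vc=[]
#4 0x55→b10/s2 MISS; vc=[30]
#5 0xf3→b30/s2 VC-HIT; vc=[10]
#6 0xf4→b30/s2 L1-HIT; vc=[10]
#7 0x51→b10/s2 VC-HIT; vc=[30]
#8 0xf4→b30/s2 VC-HIT; vc=[10]
#9 0x45→b8/s0 L1-HIT; vc=[10]
#10 0xf5→b30/s2 L1-HIT; vc=[10]
#11 0x20→b4/s0 MISS; vc=[10,8]

SEQ = [MISS, MISS, L1-HIT, L1-HIT, MISS, VC-HIT, L1-HIT, VC-HIT, VC-HIT, L1-HIT, L1-HIT, MISS]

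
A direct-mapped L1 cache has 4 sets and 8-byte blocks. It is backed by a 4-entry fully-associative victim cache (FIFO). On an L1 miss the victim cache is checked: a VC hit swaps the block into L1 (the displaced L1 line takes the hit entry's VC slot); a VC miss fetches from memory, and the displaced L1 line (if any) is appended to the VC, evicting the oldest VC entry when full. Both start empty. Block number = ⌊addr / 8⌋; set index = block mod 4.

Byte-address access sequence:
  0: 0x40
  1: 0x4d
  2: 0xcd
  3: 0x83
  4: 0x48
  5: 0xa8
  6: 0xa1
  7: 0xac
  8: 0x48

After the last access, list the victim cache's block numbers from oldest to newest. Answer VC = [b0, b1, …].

VC = [25, 8, 21, 16]

#0 0x40→b8/s0 MISS; vc=[]
#1 0x4d→b9/s1 MISS; vc=[]
#2 0xcd→b25/s1 MISS; vc=[9]
#3 0x83→b16/s0 MISS; vc=[9,8]
#4 0x48→b9/s1 VC-HIT; vc=[25,8]
#5 0xa8→b21/s1 MISS; vc=[25,8,9]
#6 0xa1→b20/s0 MISS; vc=[25,8,9,16]
#7 0xac→b21/s1 L1-HIT; vc=[25,8,9,16]
#8 0x48→b9/s1 VC-HIT; vc=[25,8,21,16]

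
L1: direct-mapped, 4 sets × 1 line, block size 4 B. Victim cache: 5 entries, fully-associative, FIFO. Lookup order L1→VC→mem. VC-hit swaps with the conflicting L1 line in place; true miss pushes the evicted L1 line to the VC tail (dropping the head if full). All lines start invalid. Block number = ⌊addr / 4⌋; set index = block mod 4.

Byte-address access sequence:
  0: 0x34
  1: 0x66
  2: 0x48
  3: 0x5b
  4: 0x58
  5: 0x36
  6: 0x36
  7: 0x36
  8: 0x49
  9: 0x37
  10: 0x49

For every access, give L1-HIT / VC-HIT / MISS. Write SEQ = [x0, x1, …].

SEQ = [MISS, MISS, MISS, MISS, L1-HIT, VC-HIT, L1-HIT, L1-HIT, VC-HIT, L1-HIT, L1-HIT]

#0 0x34→b13/s1 MISS; vc=[]
#1 0x66→b25/s1 MISS; vc=[13]
#2 0x48→b18/s2 MISS; vc=[13]
#3 0x5b→b22/s2 MISS; vc=[13,18]
#4 0x58→b22/s2 L1-HIT; vc=[13,18]
#5 0x36→b13/s1 VC-HIT; vc=[25,18]
#6 0x36→b13/s1 L1-HIT; vc=[25,18]
#7 0x36→b13/s1 L1-HIT; vc=[25,18]
#8 0x49→b18/s2 VC-HIT; vc=[25,22]
#9 0x37→b13/s1 L1-HIT; vc=[25,22]
#10 0x49→b18/s2 L1-HIT; vc=[25,22]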